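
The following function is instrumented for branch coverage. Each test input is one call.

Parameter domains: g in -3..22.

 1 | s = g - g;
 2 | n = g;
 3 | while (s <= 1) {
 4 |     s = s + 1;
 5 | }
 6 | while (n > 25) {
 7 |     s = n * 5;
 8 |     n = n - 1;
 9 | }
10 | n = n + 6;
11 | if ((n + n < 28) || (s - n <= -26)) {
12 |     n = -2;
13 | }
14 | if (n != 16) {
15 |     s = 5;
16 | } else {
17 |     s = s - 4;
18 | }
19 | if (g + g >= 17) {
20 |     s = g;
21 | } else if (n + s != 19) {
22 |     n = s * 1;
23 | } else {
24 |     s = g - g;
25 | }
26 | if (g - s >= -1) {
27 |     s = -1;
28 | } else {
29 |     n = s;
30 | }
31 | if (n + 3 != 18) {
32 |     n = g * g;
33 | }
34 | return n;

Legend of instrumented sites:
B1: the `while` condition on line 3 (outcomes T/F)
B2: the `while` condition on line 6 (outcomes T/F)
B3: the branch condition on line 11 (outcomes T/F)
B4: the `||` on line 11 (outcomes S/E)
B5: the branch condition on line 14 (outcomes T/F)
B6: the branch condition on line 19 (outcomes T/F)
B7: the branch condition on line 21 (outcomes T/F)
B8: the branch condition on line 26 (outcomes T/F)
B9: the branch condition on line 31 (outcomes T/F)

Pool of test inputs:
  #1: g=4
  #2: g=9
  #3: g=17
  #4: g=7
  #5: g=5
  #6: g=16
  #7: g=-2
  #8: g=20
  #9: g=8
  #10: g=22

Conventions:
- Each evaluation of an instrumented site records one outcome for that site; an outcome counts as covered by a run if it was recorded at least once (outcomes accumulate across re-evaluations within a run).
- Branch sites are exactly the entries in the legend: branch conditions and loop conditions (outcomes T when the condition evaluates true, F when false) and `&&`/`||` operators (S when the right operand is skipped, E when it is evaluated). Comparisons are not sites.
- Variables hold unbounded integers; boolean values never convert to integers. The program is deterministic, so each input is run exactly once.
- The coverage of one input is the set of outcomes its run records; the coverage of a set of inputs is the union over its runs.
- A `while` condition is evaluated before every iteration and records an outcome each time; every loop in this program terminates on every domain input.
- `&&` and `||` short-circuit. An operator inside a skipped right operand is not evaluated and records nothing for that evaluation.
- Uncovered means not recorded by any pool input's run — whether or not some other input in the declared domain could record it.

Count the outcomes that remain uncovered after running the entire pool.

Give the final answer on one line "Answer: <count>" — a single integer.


input #1 (g=4): covers B1=T, B1=F, B2=F, B3=T, B4=S, B5=T, B6=F, B7=T, B8=T, B9=T
input #2 (g=9): covers B1=T, B1=F, B2=F, B3=F, B4=E, B5=T, B6=T, B8=T, B9=F
input #3 (g=17): covers B1=T, B1=F, B2=F, B3=F, B4=E, B5=T, B6=T, B8=T, B9=T
input #4 (g=7): covers B1=T, B1=F, B2=F, B3=T, B4=S, B5=T, B6=F, B7=T, B8=T, B9=T
input #5 (g=5): covers B1=T, B1=F, B2=F, B3=T, B4=S, B5=T, B6=F, B7=T, B8=T, B9=T
input #6 (g=16): covers B1=T, B1=F, B2=F, B3=F, B4=E, B5=T, B6=T, B8=T, B9=T
input #7 (g=-2): covers B1=T, B1=F, B2=F, B3=T, B4=S, B5=T, B6=F, B7=T, B8=F, B9=T
input #8 (g=20): covers B1=T, B1=F, B2=F, B3=F, B4=E, B5=T, B6=T, B8=T, B9=T
input #9 (g=8): covers B1=T, B1=F, B2=F, B3=F, B4=E, B5=T, B6=F, B7=F, B8=T, B9=T
input #10 (g=22): covers B1=T, B1=F, B2=F, B3=T, B4=E, B5=T, B6=T, B8=T, B9=T
union over the pool: B1=T, B1=F, B2=F, B3=T, B3=F, B4=S, B4=E, B5=T, B6=T, B6=F, B7=T, B7=F, B8=T, B8=F, B9=T, B9=F
uncovered (2 of 18): B2=T, B5=F
Answer: 2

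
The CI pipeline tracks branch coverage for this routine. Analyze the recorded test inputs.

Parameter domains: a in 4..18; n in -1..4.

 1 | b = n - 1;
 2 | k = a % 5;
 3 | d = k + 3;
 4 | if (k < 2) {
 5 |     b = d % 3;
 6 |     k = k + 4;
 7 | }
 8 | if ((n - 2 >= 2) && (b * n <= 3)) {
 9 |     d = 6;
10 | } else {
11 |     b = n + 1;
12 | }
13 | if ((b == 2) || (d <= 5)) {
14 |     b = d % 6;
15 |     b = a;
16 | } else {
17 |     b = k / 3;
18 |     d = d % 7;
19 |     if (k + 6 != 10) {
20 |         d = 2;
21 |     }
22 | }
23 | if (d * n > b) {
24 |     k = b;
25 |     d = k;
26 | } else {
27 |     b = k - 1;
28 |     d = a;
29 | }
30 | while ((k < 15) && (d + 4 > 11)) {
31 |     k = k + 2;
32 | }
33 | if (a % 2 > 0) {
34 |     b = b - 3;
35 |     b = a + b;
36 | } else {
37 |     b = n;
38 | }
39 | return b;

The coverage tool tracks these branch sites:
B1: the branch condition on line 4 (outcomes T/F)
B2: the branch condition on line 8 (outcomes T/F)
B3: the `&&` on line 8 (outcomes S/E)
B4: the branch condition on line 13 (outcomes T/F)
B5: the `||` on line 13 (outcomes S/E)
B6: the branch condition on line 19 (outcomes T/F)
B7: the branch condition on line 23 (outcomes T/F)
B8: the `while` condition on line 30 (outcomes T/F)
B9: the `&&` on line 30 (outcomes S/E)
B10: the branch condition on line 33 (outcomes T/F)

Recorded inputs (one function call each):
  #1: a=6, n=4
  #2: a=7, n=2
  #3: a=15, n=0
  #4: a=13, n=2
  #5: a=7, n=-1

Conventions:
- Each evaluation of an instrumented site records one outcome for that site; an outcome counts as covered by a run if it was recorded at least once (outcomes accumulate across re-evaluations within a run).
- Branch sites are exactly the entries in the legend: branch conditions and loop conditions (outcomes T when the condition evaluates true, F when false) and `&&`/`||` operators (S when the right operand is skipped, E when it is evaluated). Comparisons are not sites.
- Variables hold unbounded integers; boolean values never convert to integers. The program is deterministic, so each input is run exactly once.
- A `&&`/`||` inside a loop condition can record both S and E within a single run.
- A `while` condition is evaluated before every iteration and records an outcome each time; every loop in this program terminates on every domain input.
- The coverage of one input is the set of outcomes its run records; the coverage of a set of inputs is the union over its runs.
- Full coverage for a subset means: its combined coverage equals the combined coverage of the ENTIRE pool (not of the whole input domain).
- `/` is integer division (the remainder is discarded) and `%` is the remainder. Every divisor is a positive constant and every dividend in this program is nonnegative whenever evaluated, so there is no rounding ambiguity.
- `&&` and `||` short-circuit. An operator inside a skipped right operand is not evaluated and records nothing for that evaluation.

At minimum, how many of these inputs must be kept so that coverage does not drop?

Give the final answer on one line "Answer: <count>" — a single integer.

test 1 (a=6, n=4) fires B1->T, B3->E, B2->F, B5->E, B4->T, B7->T, B9->E, B8->F, B10->F; hits B1=T, B2=F, B3=E, B4=T, B5=E, B7=T, B8=F, B9=E, B10=F
test 2 (a=7, n=2) fires B1->F, B3->S, B2->F, B5->E, B4->T, B7->T, B9->E, B8->F, B10->T; hits B1=F, B2=F, B3=S, B4=T, B5=E, B7=T, B8=F, B9=E, B10=T
test 3 (a=15, n=0) fires B1->T, B3->S, B2->F, B5->E, B4->T, B7->F, B9->E, B8->T, B9->E, B8->T, B9->E, B8->T, B9->E, B8->T, ...; hits B1=T, B2=F, B3=S, B4=T, B5=E, B7=F, B8=T, B8=F, B9=S, B9=E, B10=T
test 4 (a=13, n=2) fires B1->F, B3->S, B2->F, B5->E, B4->F, B6->T, B7->T, B9->E, B8->F, B10->T; hits B1=F, B2=F, B3=S, B4=F, B5=E, B6=T, B7=T, B8=F, B9=E, B10=T
test 5 (a=7, n=-1) fires B1->F, B3->S, B2->F, B5->E, B4->T, B7->F, B9->E, B8->F, B10->T; hits B1=F, B2=F, B3=S, B4=T, B5=E, B7=F, B8=F, B9=E, B10=T
union over all inputs: B1=T, B1=F, B2=F, B3=S, B3=E, B4=T, B4=F, B5=E, B6=T, B7=T, B7=F, B8=T, B8=F, B9=S, B9=E, B10=T, B10=F (17 outcomes)
checked all size-1 subsets: none covers 17 outcomes (max 11/17)
checked all size-2 subsets: none covers 17 outcomes (max 15/17)
the canonical winner is {1, 3, 4}: size 3, full 17-outcome coverage, earliest index list among size-3 covers

Answer: 3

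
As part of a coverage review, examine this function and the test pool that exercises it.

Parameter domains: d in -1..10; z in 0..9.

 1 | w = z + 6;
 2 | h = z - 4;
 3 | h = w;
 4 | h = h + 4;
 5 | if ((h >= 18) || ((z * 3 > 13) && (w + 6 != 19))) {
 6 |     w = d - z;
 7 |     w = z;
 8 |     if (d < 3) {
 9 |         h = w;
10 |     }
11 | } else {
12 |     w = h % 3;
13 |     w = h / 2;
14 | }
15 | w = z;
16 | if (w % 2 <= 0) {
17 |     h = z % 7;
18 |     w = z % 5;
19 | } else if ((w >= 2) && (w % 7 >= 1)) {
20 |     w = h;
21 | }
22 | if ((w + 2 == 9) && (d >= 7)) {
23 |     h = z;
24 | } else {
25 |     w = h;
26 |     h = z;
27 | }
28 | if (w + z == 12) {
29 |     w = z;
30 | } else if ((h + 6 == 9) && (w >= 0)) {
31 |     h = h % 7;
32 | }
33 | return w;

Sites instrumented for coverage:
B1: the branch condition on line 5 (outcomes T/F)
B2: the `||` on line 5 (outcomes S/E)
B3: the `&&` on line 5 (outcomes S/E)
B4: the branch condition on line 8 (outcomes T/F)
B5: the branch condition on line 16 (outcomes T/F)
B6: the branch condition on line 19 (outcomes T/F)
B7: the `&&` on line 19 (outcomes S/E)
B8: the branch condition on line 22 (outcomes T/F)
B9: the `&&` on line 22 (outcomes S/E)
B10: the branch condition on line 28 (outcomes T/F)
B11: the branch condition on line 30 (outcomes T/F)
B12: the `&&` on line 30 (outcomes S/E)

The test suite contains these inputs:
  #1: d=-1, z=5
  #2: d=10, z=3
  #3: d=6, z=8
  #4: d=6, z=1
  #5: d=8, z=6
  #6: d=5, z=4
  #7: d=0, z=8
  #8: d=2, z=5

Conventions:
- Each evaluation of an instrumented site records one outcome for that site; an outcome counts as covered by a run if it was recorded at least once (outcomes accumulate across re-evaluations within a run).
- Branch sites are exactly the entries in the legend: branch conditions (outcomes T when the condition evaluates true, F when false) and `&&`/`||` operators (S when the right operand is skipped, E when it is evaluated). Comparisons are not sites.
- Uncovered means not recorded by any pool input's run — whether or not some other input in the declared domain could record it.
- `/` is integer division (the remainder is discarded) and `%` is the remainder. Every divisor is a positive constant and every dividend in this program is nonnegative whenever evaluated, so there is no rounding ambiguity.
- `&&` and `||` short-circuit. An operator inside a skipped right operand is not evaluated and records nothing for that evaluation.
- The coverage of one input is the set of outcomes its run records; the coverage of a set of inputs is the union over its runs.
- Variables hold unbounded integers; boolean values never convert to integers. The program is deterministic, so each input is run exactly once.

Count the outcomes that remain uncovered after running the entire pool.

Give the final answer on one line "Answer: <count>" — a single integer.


input #1, d=-1, z=5: events B2->E, B3->E, B1->T, B4->T, B5->F, B7->E, B6->T, B9->S, B8->F, B10->F, B12->S, B11->F; outcomes B1=T, B2=E, B3=E, B4=T, B5=F, B6=T, B7=E, B8=F, B9=S, B10=F, B11=F, B12=S
input #2, d=10, z=3: events B2->E, B3->S, B1->F, B5->F, B7->E, B6->T, B9->S, B8->F, B10->F, B12->E, B11->T; outcomes B1=F, B2=E, B3=S, B5=F, B6=T, B7=E, B8=F, B9=S, B10=F, B11=T, B12=E
input #3, d=6, z=8: events B2->S, B1->T, B4->F, B5->T, B9->S, B8->F, B10->F, B12->S, B11->F; outcomes B1=T, B2=S, B4=F, B5=T, B8=F, B9=S, B10=F, B11=F, B12=S
input #4, d=6, z=1: events B2->E, B3->S, B1->F, B5->F, B7->S, B6->F, B9->S, B8->F, B10->T; outcomes B1=F, B2=E, B3=S, B5=F, B6=F, B7=S, B8=F, B9=S, B10=T
input #5, d=8, z=6: events B2->E, B3->E, B1->T, B4->F, B5->T, B9->S, B8->F, B10->T; outcomes B1=T, B2=E, B3=E, B4=F, B5=T, B8=F, B9=S, B10=T
input #6, d=5, z=4: events B2->E, B3->S, B1->F, B5->T, B9->S, B8->F, B10->F, B12->S, B11->F; outcomes B1=F, B2=E, B3=S, B5=T, B8=F, B9=S, B10=F, B11=F, B12=S
input #7, d=0, z=8: events B2->S, B1->T, B4->T, B5->T, B9->S, B8->F, B10->F, B12->S, B11->F; outcomes B1=T, B2=S, B4=T, B5=T, B8=F, B9=S, B10=F, B11=F, B12=S
input #8, d=2, z=5: events B2->E, B3->E, B1->T, B4->T, B5->F, B7->E, B6->T, B9->S, B8->F, B10->F, B12->S, B11->F; outcomes B1=T, B2=E, B3=E, B4=T, B5=F, B6=T, B7=E, B8=F, B9=S, B10=F, B11=F, B12=S
union over the pool: B1=T, B1=F, B2=S, B2=E, B3=S, B3=E, B4=T, B4=F, B5=T, B5=F, B6=T, B6=F, B7=S, B7=E, B8=F, B9=S, B10=T, B10=F, B11=T, B11=F, B12=S, B12=E
uncovered (2 of 24): B8=T, B9=E
Answer: 2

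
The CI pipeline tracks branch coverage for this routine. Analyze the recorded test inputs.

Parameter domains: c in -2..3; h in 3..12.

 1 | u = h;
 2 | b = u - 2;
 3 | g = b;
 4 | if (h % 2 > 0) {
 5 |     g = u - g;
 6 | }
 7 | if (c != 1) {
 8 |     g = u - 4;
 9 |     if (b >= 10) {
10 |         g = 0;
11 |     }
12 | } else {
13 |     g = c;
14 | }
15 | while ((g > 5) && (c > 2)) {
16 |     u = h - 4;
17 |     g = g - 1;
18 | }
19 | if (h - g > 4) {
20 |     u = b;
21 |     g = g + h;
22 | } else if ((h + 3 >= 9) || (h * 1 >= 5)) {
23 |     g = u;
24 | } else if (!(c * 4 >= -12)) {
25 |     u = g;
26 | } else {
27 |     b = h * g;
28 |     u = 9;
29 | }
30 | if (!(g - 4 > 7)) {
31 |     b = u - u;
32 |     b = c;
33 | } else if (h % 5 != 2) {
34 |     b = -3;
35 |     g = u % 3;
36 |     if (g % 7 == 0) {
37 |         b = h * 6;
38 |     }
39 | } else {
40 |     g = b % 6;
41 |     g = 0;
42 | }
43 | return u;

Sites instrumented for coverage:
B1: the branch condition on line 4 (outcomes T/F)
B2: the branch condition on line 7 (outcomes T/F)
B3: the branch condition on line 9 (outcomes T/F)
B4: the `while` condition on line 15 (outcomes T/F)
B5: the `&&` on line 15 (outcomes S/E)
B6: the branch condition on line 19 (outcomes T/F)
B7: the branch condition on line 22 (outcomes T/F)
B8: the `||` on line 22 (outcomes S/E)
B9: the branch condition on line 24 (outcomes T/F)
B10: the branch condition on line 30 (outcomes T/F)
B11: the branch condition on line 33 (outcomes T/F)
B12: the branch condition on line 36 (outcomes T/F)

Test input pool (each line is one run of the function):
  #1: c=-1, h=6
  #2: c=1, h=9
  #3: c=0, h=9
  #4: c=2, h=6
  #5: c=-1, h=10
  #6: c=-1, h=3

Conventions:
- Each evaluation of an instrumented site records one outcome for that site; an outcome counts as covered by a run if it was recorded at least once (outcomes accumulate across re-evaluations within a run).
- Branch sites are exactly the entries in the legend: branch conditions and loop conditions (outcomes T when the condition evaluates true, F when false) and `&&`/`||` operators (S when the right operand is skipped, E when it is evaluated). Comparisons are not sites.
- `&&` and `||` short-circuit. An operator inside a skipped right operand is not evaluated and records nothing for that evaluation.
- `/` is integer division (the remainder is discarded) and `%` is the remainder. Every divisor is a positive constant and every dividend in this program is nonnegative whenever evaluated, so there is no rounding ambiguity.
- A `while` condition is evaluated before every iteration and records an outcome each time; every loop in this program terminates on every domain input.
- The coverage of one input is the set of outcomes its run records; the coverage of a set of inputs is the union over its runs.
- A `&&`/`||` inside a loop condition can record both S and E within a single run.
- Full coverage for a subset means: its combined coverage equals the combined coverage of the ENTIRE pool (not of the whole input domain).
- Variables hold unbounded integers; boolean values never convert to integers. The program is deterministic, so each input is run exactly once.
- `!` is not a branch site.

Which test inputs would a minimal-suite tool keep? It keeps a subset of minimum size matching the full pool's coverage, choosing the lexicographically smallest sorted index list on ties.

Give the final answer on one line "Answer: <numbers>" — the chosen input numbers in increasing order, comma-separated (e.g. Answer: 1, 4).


test 1 (c=-1, h=6) fires B1->F, B2->T, B3->F, B5->S, B4->F, B6->F, B8->S, B7->T, B10->T; hits B1=F, B2=T, B3=F, B4=F, B5=S, B6=F, B7=T, B8=S, B10=T
test 2 (c=1, h=9) fires B1->T, B2->F, B5->S, B4->F, B6->T, B10->T; hits B1=T, B2=F, B4=F, B5=S, B6=T, B10=T
test 3 (c=0, h=9) fires B1->T, B2->T, B3->F, B5->S, B4->F, B6->F, B8->S, B7->T, B10->T; hits B1=T, B2=T, B3=F, B4=F, B5=S, B6=F, B7=T, B8=S, B10=T
test 4 (c=2, h=6) fires B1->F, B2->T, B3->F, B5->S, B4->F, B6->F, B8->S, B7->T, B10->T; hits B1=F, B2=T, B3=F, B4=F, B5=S, B6=F, B7=T, B8=S, B10=T
test 5 (c=-1, h=10) fires B1->F, B2->T, B3->F, B5->E, B4->F, B6->F, B8->S, B7->T, B10->T; hits B1=F, B2=T, B3=F, B4=F, B5=E, B6=F, B7=T, B8=S, B10=T
test 6 (c=-1, h=3) fires B1->T, B2->T, B3->F, B5->S, B4->F, B6->F, B8->E, B7->F, B9->F, B10->T; hits B1=T, B2=T, B3=F, B4=F, B5=S, B6=F, B7=F, B8=E, B9=F, B10=T
the full pool covers 16 outcomes: B1=T, B1=F, B2=T, B2=F, B3=F, B4=F, B5=S, B5=E, B6=T, B6=F, B7=T, B7=F, B8=S, B8=E, B9=F, B10=T
checked all size-1 subsets: none covers 16 outcomes (max 10/16)
checked all size-2 subsets: none covers 16 outcomes (max 14/16)
at size 3, {2, 5, 6} reaches all 16 outcomes; every lexicographically earlier size-3 subset fails
Answer: 2, 5, 6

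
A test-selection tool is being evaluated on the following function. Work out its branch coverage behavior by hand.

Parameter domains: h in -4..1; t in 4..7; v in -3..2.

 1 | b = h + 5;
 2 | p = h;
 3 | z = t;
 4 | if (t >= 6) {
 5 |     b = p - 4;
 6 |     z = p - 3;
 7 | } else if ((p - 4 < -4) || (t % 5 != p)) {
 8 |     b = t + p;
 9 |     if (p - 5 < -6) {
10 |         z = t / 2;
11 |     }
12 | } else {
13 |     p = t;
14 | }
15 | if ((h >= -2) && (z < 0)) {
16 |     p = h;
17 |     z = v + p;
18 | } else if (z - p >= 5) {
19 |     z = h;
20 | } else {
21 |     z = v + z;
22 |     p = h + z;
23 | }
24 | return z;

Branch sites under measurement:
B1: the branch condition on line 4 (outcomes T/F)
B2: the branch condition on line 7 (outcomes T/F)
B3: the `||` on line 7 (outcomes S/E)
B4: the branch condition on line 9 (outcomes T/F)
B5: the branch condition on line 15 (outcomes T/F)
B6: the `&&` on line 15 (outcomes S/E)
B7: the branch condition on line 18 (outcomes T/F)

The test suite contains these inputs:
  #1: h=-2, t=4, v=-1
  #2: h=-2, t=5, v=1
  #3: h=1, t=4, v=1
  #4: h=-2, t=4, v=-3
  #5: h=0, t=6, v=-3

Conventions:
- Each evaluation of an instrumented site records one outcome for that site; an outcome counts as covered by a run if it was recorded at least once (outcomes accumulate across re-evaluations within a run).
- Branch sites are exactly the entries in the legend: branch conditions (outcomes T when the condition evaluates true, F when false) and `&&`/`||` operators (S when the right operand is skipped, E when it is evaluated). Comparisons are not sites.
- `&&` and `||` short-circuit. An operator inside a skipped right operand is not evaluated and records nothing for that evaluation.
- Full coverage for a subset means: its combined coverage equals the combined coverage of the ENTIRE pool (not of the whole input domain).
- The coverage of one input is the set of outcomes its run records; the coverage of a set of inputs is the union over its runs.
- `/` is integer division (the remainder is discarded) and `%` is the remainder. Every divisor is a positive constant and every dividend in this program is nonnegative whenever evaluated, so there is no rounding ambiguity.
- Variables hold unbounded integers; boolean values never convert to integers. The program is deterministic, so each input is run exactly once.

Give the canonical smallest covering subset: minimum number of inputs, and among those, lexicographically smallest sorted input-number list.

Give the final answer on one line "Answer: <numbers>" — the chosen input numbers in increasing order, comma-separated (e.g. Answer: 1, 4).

test 1 (h=-2, t=4, v=-1) hits B1=F, B2=T, B3=S, B4=T, B5=F, B6=E, B7=F
test 2 (h=-2, t=5, v=1) hits B1=F, B2=T, B3=S, B4=T, B5=F, B6=E, B7=F
test 3 (h=1, t=4, v=1) hits B1=F, B2=T, B3=E, B4=F, B5=F, B6=E, B7=F
test 4 (h=-2, t=4, v=-3) hits B1=F, B2=T, B3=S, B4=T, B5=F, B6=E, B7=F
test 5 (h=0, t=6, v=-3) hits B1=T, B5=T, B6=E
union over all inputs: B1=T, B1=F, B2=T, B3=S, B3=E, B4=T, B4=F, B5=T, B5=F, B6=E, B7=F (11 outcomes)
size 1 is not enough: best union over all size-1 subsets is 7/11
size 2 is not enough: best union over all size-2 subsets is 9/11
at size 3, {1, 3, 5} reaches all 11 outcomes; every lexicographically earlier size-3 subset fails

Answer: 1, 3, 5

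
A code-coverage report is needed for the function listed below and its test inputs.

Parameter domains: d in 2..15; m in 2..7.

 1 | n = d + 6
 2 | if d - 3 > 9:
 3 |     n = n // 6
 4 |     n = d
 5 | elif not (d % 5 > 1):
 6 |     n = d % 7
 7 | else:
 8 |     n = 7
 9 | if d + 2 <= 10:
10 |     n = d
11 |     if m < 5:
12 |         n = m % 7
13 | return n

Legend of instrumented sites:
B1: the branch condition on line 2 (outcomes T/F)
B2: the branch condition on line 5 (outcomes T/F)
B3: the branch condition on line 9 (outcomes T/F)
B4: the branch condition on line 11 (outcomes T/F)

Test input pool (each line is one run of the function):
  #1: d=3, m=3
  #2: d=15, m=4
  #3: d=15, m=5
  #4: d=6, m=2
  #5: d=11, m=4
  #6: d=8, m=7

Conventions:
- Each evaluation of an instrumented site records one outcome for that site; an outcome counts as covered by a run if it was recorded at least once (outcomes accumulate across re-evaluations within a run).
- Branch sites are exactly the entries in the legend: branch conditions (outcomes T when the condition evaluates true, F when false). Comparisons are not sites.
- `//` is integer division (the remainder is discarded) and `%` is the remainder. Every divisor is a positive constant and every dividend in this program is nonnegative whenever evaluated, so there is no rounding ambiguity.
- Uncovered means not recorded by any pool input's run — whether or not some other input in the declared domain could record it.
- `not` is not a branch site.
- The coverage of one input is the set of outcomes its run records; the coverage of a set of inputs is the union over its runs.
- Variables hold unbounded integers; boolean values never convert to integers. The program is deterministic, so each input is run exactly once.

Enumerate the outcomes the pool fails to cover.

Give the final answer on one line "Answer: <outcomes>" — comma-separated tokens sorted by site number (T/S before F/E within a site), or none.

run #1 (d=3, m=3) runs B1->F, B2->F, B3->T, B4->T; records B1=F, B2=F, B3=T, B4=T
run #2 (d=15, m=4) runs B1->T, B3->F; records B1=T, B3=F
run #3 (d=15, m=5) runs B1->T, B3->F; records B1=T, B3=F
run #4 (d=6, m=2) runs B1->F, B2->T, B3->T, B4->T; records B1=F, B2=T, B3=T, B4=T
run #5 (d=11, m=4) runs B1->F, B2->T, B3->F; records B1=F, B2=T, B3=F
run #6 (d=8, m=7) runs B1->F, B2->F, B3->T, B4->F; records B1=F, B2=F, B3=T, B4=F
union over the pool: B1=T, B1=F, B2=T, B2=F, B3=T, B3=F, B4=T, B4=F
uncovered (0 of 8): none

Answer: none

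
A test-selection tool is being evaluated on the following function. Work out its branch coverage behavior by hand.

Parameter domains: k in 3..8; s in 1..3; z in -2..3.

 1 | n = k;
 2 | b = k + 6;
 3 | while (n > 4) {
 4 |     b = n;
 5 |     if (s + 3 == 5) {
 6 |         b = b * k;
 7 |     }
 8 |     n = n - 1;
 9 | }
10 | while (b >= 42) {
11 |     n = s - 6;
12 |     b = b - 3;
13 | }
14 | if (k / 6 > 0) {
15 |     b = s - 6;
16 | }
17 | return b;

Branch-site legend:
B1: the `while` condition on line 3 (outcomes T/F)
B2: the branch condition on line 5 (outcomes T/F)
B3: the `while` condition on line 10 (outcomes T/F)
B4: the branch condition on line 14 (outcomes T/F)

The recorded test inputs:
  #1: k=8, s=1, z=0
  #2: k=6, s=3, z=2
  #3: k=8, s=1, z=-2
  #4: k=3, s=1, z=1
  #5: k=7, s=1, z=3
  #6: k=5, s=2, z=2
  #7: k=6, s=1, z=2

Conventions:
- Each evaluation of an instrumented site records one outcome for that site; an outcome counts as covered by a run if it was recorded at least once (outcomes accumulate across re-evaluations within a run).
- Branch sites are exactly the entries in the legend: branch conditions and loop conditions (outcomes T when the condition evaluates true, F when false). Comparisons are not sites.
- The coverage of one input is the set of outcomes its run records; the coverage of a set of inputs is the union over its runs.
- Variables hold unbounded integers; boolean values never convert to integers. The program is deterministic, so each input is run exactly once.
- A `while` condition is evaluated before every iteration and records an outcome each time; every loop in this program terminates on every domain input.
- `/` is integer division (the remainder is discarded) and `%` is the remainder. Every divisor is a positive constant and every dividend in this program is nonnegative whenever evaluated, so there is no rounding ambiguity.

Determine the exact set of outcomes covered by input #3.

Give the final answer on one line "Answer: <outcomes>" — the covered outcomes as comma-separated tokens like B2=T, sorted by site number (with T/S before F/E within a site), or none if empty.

Simulating input #3 (k=8, s=1, z=-2) step by step:
  B1->T, B2->F, B1->T, B2->F, B1->T, B2->F, B1->T, B2->F, B1->F, B3->F
  B4->T
deduplicating events, the covered set is: B1=T, B1=F, B2=F, B3=F, B4=T

Answer: B1=T, B1=F, B2=F, B3=F, B4=T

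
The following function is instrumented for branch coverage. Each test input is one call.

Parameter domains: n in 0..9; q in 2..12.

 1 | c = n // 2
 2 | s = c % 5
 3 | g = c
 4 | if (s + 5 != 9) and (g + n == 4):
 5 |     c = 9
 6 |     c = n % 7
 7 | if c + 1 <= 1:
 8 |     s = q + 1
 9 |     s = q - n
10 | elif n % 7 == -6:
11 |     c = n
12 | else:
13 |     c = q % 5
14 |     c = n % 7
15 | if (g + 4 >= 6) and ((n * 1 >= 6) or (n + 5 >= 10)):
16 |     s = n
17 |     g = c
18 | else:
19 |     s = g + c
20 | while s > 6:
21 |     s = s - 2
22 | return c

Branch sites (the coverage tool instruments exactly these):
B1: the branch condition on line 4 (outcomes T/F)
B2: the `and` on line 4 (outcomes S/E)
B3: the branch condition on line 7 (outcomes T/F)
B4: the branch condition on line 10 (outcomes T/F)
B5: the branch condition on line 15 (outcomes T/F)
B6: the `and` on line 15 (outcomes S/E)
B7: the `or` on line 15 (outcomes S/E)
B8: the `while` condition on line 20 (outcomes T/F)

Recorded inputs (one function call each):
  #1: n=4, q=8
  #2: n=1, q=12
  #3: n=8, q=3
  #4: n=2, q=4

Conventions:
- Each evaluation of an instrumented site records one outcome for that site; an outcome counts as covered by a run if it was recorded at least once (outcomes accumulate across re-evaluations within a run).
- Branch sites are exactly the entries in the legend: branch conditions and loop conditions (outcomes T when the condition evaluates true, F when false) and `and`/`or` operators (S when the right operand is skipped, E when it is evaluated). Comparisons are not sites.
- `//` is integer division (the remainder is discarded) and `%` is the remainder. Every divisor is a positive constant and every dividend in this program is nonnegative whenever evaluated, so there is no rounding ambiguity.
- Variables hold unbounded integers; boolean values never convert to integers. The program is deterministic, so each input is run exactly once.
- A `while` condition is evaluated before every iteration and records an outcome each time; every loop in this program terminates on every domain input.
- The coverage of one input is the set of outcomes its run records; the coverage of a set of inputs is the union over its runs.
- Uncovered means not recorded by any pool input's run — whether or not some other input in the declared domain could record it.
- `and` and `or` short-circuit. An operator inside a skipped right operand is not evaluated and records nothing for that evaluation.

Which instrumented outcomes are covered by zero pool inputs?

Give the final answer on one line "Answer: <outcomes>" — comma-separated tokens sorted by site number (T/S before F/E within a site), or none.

run #1 (n=4, q=8) records B1=F, B2=E, B3=F, B4=F, B5=F, B6=E, B7=E, B8=F
run #2 (n=1, q=12) records B1=F, B2=E, B3=T, B5=F, B6=S, B8=F
run #3 (n=8, q=3) records B1=F, B2=S, B3=F, B4=F, B5=T, B6=E, B7=S, B8=T, B8=F
run #4 (n=2, q=4) records B1=F, B2=E, B3=F, B4=F, B5=F, B6=S, B8=F
union over the pool: B1=F, B2=S, B2=E, B3=T, B3=F, B4=F, B5=T, B5=F, B6=S, B6=E, B7=S, B7=E, B8=T, B8=F
uncovered (2 of 16): B1=T, B4=T

Answer: B1=T, B4=T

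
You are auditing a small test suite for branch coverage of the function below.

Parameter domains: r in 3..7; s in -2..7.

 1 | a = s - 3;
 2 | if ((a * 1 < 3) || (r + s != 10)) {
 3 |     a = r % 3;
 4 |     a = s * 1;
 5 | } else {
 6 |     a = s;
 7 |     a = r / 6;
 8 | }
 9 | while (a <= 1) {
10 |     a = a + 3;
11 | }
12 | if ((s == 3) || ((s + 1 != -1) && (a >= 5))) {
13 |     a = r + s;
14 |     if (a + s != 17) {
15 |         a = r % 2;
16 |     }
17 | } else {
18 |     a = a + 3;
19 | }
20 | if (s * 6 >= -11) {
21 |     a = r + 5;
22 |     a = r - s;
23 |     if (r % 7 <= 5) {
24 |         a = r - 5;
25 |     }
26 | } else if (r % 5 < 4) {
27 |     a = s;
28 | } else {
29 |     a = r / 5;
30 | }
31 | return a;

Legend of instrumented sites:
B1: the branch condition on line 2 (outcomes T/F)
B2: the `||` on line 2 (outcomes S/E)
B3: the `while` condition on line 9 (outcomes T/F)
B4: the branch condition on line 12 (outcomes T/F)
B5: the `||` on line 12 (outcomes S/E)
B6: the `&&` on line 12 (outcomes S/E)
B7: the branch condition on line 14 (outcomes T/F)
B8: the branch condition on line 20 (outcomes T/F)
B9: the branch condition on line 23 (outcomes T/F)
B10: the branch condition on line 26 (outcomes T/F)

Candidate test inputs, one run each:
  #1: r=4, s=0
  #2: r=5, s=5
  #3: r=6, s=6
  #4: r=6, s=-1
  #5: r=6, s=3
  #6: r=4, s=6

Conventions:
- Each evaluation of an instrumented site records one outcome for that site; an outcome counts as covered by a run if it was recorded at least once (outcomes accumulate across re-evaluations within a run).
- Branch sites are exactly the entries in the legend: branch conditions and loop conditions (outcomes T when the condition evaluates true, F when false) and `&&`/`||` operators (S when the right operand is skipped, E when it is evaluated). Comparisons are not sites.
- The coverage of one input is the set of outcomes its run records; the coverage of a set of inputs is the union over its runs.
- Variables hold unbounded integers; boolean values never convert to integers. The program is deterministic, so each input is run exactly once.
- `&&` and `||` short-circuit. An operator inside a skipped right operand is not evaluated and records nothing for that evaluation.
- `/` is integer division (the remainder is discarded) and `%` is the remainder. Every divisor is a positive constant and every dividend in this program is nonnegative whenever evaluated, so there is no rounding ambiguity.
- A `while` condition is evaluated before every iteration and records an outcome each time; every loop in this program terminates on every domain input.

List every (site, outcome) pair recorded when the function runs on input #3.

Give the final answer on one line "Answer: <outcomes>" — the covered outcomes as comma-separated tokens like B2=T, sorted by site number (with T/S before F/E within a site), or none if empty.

Event log for input #3 (r=6, s=6):
  B2->E, B1->T, B3->F, B5->E, B6->E, B4->T, B7->T, B8->T, B9->F
as a set, this run covers: B1=T, B2=E, B3=F, B4=T, B5=E, B6=E, B7=T, B8=T, B9=F

Answer: B1=T, B2=E, B3=F, B4=T, B5=E, B6=E, B7=T, B8=T, B9=F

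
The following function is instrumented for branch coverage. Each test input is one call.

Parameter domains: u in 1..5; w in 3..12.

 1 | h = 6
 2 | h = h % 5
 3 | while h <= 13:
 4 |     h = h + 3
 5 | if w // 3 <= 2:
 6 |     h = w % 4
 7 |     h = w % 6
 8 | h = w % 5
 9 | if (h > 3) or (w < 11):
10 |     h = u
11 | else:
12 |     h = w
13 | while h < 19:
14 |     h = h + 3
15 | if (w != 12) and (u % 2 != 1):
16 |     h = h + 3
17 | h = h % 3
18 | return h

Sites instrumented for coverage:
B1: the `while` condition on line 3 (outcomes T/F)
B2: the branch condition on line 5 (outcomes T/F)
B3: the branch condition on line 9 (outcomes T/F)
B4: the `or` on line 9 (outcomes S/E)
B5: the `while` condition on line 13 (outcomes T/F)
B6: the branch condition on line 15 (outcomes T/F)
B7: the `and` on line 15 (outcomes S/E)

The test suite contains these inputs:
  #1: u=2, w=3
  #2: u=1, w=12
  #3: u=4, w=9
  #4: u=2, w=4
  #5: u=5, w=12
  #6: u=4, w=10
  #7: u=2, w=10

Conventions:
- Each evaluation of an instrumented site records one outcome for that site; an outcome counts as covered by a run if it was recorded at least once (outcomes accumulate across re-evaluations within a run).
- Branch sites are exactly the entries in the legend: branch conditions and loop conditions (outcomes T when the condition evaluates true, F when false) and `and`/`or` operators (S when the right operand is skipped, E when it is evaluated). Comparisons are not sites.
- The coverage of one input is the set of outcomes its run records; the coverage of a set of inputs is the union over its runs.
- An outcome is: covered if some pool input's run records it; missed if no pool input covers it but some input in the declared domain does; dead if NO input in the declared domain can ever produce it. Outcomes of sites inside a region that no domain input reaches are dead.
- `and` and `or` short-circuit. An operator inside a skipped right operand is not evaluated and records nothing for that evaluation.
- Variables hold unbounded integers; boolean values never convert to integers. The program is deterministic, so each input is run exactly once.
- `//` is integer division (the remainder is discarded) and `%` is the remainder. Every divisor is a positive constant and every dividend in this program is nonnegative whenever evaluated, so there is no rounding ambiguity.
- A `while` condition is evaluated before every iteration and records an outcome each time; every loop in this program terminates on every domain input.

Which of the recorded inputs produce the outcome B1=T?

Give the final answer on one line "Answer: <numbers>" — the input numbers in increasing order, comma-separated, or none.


input #1 (u=2, w=3): hits B1=T
input #2 (u=1, w=12): hits B1=T
input #3 (u=4, w=9): hits B1=T
input #4 (u=2, w=4): hits B1=T
input #5 (u=5, w=12): hits B1=T
input #6 (u=4, w=10): hits B1=T
input #7 (u=2, w=10): hits B1=T
Answer: 1, 2, 3, 4, 5, 6, 7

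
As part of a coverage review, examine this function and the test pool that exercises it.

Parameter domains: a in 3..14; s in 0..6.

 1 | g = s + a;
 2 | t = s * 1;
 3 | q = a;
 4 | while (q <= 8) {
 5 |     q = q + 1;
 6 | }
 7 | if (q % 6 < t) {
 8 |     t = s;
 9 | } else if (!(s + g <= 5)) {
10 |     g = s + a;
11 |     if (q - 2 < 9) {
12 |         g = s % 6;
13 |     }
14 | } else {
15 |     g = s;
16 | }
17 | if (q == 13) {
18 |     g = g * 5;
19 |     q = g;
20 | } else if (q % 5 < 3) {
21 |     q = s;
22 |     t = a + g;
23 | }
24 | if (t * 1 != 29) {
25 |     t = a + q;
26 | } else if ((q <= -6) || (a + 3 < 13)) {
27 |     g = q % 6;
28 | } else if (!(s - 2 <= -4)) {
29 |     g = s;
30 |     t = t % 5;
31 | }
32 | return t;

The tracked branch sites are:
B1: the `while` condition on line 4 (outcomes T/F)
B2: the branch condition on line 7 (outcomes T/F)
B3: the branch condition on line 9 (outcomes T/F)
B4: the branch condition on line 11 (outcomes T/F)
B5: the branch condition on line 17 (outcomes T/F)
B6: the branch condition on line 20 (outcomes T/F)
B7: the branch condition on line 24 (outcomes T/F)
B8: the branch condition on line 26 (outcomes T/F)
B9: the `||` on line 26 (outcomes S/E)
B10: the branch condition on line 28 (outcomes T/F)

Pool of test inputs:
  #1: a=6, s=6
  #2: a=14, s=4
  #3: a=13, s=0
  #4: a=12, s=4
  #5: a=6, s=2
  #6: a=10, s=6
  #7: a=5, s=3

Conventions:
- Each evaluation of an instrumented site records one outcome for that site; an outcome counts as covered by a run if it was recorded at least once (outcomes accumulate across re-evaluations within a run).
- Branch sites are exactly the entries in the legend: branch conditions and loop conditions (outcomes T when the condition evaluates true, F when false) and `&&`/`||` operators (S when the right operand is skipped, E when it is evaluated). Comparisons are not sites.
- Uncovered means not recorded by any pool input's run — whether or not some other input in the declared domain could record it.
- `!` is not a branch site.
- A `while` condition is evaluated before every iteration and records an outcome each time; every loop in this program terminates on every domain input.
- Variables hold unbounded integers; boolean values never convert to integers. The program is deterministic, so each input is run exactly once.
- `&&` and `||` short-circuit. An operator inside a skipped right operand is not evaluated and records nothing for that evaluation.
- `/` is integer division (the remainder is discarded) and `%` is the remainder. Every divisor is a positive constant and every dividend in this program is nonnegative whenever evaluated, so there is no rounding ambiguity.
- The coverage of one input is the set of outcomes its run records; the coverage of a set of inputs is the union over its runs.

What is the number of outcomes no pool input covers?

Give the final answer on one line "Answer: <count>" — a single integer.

test 1 (a=6, s=6) fires B1->T, B1->T, B1->T, B1->F, B2->T, B5->F, B6->F, B7->T; hits B1=T, B1=F, B2=T, B5=F, B6=F, B7=T
test 2 (a=14, s=4) fires B1->F, B2->T, B5->F, B6->F, B7->T; hits B1=F, B2=T, B5=F, B6=F, B7=T
test 3 (a=13, s=0) fires B1->F, B2->F, B3->T, B4->F, B5->T, B7->T; hits B1=F, B2=F, B3=T, B4=F, B5=T, B7=T
test 4 (a=12, s=4) fires B1->F, B2->T, B5->F, B6->T, B7->T; hits B1=F, B2=T, B5=F, B6=T, B7=T
test 5 (a=6, s=2) fires B1->T, B1->T, B1->T, B1->F, B2->F, B3->T, B4->T, B5->F, B6->F, B7->T; hits B1=T, B1=F, B2=F, B3=T, B4=T, B5=F, B6=F, B7=T
test 6 (a=10, s=6) fires B1->F, B2->T, B5->F, B6->T, B7->T; hits B1=F, B2=T, B5=F, B6=T, B7=T
test 7 (a=5, s=3) fires B1->T, B1->T, B1->T, B1->T, B1->F, B2->F, B3->T, B4->T, B5->F, B6->F, B7->T; hits B1=T, B1=F, B2=F, B3=T, B4=T, B5=F, B6=F, B7=T
union over the pool: B1=T, B1=F, B2=T, B2=F, B3=T, B4=T, B4=F, B5=T, B5=F, B6=T, B6=F, B7=T
uncovered (8 of 20): B3=F, B7=F, B8=T, B8=F, B9=S, B9=E, B10=T, B10=F

Answer: 8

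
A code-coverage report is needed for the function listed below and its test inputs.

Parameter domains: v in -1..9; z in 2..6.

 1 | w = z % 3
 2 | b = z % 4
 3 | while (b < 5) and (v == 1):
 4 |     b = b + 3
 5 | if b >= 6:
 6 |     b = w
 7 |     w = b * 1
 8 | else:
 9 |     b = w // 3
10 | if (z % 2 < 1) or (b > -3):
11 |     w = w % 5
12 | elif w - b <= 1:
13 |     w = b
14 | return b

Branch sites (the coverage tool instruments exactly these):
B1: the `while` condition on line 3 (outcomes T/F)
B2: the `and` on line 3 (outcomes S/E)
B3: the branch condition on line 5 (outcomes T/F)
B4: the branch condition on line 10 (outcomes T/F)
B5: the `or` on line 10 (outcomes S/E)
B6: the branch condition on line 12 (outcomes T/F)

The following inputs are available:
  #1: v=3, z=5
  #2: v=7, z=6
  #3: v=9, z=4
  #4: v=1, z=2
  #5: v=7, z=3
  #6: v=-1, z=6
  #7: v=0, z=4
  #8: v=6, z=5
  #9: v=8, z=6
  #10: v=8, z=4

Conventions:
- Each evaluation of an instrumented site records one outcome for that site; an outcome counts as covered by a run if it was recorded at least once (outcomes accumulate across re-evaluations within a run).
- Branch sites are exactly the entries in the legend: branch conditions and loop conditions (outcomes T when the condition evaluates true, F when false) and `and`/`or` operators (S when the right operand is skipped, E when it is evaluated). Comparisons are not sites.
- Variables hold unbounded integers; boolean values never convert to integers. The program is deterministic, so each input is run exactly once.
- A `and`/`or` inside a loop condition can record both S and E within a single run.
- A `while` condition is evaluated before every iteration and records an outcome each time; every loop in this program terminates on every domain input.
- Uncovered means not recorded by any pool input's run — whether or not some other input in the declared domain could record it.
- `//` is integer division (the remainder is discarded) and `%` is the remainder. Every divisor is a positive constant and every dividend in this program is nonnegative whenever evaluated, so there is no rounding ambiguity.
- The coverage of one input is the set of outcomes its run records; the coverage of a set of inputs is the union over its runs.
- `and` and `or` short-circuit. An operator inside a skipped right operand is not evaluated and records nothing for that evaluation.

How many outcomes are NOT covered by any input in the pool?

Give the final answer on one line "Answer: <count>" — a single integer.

input #1, v=3, z=5: events B2->E, B1->F, B3->F, B5->E, B4->T; outcomes B1=F, B2=E, B3=F, B4=T, B5=E
input #2, v=7, z=6: events B2->E, B1->F, B3->F, B5->S, B4->T; outcomes B1=F, B2=E, B3=F, B4=T, B5=S
input #3, v=9, z=4: events B2->E, B1->F, B3->F, B5->S, B4->T; outcomes B1=F, B2=E, B3=F, B4=T, B5=S
input #4, v=1, z=2: events B2->E, B1->T, B2->S, B1->F, B3->F, B5->S, B4->T; outcomes B1=T, B1=F, B2=S, B2=E, B3=F, B4=T, B5=S
input #5, v=7, z=3: events B2->E, B1->F, B3->F, B5->E, B4->T; outcomes B1=F, B2=E, B3=F, B4=T, B5=E
input #6, v=-1, z=6: events B2->E, B1->F, B3->F, B5->S, B4->T; outcomes B1=F, B2=E, B3=F, B4=T, B5=S
input #7, v=0, z=4: events B2->E, B1->F, B3->F, B5->S, B4->T; outcomes B1=F, B2=E, B3=F, B4=T, B5=S
input #8, v=6, z=5: events B2->E, B1->F, B3->F, B5->E, B4->T; outcomes B1=F, B2=E, B3=F, B4=T, B5=E
input #9, v=8, z=6: events B2->E, B1->F, B3->F, B5->S, B4->T; outcomes B1=F, B2=E, B3=F, B4=T, B5=S
input #10, v=8, z=4: events B2->E, B1->F, B3->F, B5->S, B4->T; outcomes B1=F, B2=E, B3=F, B4=T, B5=S
union over the pool: B1=T, B1=F, B2=S, B2=E, B3=F, B4=T, B5=S, B5=E
uncovered (4 of 12): B3=T, B4=F, B6=T, B6=F

Answer: 4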